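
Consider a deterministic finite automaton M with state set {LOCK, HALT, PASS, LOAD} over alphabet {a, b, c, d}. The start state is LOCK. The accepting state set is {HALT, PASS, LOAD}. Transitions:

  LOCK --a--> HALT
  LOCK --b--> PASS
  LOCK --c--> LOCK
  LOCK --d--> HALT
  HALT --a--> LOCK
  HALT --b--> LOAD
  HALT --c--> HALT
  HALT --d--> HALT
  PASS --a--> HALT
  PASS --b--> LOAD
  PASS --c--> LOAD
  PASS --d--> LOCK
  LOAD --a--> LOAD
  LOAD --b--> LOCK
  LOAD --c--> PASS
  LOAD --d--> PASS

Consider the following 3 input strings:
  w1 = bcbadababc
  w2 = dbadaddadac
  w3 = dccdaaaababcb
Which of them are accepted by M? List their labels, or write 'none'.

w1: LOCK → PASS → LOAD → LOCK → HALT → HALT → LOCK → PASS → HALT → LOAD → PASS  → end PASS, accepted
w2: LOCK → HALT → LOAD → LOAD → PASS → HALT → HALT → HALT → LOCK → HALT → LOCK → LOCK  → end LOCK, rejected
w3: LOCK → HALT → HALT → HALT → HALT → LOCK → HALT → LOCK → HALT → LOAD → LOAD → LOCK → LOCK → PASS  → end PASS, accepted

w1, w3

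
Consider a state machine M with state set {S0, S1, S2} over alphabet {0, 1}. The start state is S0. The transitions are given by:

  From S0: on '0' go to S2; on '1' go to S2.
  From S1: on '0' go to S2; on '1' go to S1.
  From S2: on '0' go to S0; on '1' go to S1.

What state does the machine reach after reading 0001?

start at S0
read '0': S0 → S2
read '0': S2 → S0
read '0': S0 → S2
read '1': S2 → S1

S1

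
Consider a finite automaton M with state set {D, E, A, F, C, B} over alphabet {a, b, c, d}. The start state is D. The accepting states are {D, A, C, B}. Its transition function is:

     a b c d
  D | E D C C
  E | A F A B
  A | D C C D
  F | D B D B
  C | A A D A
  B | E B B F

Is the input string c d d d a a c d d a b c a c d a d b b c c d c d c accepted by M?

D → C → A → D → C → A → D → C → A → D → E → F → D → E → A → D → E → B → B → B → B → B → F → D → C → D
End state D is accepting.

Yes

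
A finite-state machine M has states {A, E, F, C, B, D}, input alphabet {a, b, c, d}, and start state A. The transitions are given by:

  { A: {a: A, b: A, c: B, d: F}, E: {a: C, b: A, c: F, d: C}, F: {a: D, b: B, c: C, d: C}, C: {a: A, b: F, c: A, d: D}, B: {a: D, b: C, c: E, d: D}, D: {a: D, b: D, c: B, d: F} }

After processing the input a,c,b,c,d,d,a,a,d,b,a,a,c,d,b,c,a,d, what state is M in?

F

Trace: A -a-> A -c-> B -b-> C -c-> A -d-> F -d-> C -a-> A -a-> A -d-> F -b-> B -a-> D -a-> D -c-> B -d-> D -b-> D -c-> B -a-> D -d-> F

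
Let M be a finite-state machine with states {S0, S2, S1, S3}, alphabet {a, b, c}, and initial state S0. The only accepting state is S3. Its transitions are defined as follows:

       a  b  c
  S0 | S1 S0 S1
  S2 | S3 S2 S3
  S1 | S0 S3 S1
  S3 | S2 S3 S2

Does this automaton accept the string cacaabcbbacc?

Trace: S0 -c-> S1 -a-> S0 -c-> S1 -a-> S0 -a-> S1 -b-> S3 -c-> S2 -b-> S2 -b-> S2 -a-> S3 -c-> S2 -c-> S3
End state S3 is accepting.

Yes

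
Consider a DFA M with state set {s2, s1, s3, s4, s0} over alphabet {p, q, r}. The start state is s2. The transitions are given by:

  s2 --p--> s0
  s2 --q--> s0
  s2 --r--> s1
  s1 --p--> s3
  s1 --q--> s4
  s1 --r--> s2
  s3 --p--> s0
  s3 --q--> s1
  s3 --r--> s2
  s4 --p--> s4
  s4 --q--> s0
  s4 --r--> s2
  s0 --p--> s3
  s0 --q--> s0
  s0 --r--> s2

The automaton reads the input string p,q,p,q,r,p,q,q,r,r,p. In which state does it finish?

s3

s2 → s0 → s0 → s3 → s1 → s2 → s0 → s0 → s0 → s2 → s1 → s3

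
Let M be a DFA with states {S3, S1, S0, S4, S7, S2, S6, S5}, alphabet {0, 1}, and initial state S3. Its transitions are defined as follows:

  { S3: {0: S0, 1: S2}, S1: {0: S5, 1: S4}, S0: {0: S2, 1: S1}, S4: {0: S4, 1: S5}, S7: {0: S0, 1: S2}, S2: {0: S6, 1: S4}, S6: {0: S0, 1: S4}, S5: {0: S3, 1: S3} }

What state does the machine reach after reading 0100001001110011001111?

S4

Trace: S3 -0-> S0 -1-> S1 -0-> S5 -0-> S3 -0-> S0 -0-> S2 -1-> S4 -0-> S4 -0-> S4 -1-> S5 -1-> S3 -1-> S2 -0-> S6 -0-> S0 -1-> S1 -1-> S4 -0-> S4 -0-> S4 -1-> S5 -1-> S3 -1-> S2 -1-> S4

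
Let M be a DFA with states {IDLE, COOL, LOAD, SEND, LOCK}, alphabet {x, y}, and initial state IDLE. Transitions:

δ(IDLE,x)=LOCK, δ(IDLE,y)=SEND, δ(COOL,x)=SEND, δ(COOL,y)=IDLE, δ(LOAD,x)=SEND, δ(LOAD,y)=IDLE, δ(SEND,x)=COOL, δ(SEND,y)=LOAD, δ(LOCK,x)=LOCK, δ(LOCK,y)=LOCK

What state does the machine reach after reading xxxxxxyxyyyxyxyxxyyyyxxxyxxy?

IDLE → LOCK → LOCK → LOCK → LOCK → LOCK → LOCK → LOCK → LOCK → LOCK → LOCK → LOCK → LOCK → LOCK → LOCK → LOCK → LOCK → LOCK → LOCK → LOCK → LOCK → LOCK → LOCK → LOCK → LOCK → LOCK → LOCK → LOCK → LOCK

LOCK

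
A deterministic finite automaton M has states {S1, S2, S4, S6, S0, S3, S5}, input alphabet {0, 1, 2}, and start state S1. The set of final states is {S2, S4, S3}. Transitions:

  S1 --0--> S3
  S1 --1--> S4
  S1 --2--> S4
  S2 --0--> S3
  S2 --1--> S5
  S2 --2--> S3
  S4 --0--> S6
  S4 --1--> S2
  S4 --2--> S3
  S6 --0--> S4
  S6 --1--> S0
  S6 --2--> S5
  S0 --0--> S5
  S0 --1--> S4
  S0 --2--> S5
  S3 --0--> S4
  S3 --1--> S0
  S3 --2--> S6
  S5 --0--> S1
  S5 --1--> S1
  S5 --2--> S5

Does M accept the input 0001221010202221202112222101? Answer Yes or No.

No

start at S1
read '0': S1 → S3
read '0': S3 → S4
read '0': S4 → S6
read '1': S6 → S0
read '2': S0 → S5
read '2': S5 → S5
read '1': S5 → S1
read '0': S1 → S3
read '1': S3 → S0
read '0': S0 → S5
read '2': S5 → S5
read '0': S5 → S1
read '2': S1 → S4
read '2': S4 → S3
read '2': S3 → S6
read '1': S6 → S0
read '2': S0 → S5
read '0': S5 → S1
read '2': S1 → S4
read '1': S4 → S2
read '1': S2 → S5
read '2': S5 → S5
read '2': S5 → S5
read '2': S5 → S5
read '2': S5 → S5
read '1': S5 → S1
read '0': S1 → S3
read '1': S3 → S0
End state S0 is not accepting.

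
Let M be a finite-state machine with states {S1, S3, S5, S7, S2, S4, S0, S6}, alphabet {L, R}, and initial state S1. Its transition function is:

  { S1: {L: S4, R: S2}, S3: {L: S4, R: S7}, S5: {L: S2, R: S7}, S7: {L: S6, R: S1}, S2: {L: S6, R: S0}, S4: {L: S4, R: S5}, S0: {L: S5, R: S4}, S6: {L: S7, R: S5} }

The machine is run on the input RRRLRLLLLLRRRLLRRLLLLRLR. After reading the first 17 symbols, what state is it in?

S1 → S2 → S0 → S4 → S4 → S5 → S2 → S6 → S7 → S6 → S7 → S1 → S2 → S0 → S5 → S2 → S0 → S4
After 17 symbols: S4.

S4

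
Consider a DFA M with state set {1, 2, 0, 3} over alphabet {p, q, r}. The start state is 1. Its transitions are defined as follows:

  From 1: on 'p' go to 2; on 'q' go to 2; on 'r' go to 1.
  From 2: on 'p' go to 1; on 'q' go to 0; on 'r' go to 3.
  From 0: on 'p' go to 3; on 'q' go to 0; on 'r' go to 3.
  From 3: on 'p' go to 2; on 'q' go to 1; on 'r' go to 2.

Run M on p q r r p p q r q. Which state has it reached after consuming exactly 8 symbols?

3

1 → 2 → 0 → 3 → 2 → 1 → 2 → 0 → 3
After 8 symbols: 3.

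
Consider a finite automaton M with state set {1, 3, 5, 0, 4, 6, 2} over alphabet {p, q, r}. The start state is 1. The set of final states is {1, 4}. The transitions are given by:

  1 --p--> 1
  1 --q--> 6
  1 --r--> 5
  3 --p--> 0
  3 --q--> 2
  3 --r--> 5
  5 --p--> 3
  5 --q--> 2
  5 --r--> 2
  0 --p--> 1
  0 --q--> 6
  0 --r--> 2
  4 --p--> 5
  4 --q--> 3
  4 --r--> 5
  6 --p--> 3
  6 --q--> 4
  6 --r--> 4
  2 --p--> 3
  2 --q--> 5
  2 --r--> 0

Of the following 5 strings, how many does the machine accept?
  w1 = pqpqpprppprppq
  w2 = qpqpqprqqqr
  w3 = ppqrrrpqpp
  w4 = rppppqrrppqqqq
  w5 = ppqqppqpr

0

w1:
  start at 1
  read 'p': 1 → 1
  read 'q': 1 → 6
  read 'p': 6 → 3
  read 'q': 3 → 2
  read 'p': 2 → 3
  read 'p': 3 → 0
  read 'r': 0 → 2
  read 'p': 2 → 3
  read 'p': 3 → 0
  read 'p': 0 → 1
  read 'r': 1 → 5
  read 'p': 5 → 3
  read 'p': 3 → 0
  read 'q': 0 → 6
  end 6, rejected
w2:
  start at 1
  read 'q': 1 → 6
  read 'p': 6 → 3
  read 'q': 3 → 2
  read 'p': 2 → 3
  read 'q': 3 → 2
  read 'p': 2 → 3
  read 'r': 3 → 5
  read 'q': 5 → 2
  read 'q': 2 → 5
  read 'q': 5 → 2
  read 'r': 2 → 0
  end 0, rejected
w3:
  start at 1
  read 'p': 1 → 1
  read 'p': 1 → 1
  read 'q': 1 → 6
  read 'r': 6 → 4
  read 'r': 4 → 5
  read 'r': 5 → 2
  read 'p': 2 → 3
  read 'q': 3 → 2
  read 'p': 2 → 3
  read 'p': 3 → 0
  end 0, rejected
w4:
  start at 1
  read 'r': 1 → 5
  read 'p': 5 → 3
  read 'p': 3 → 0
  read 'p': 0 → 1
  read 'p': 1 → 1
  read 'q': 1 → 6
  read 'r': 6 → 4
  read 'r': 4 → 5
  read 'p': 5 → 3
  read 'p': 3 → 0
  read 'q': 0 → 6
  read 'q': 6 → 4
  read 'q': 4 → 3
  read 'q': 3 → 2
  end 2, rejected
w5:
  start at 1
  read 'p': 1 → 1
  read 'p': 1 → 1
  read 'q': 1 → 6
  read 'q': 6 → 4
  read 'p': 4 → 5
  read 'p': 5 → 3
  read 'q': 3 → 2
  read 'p': 2 → 3
  read 'r': 3 → 5
  end 5, rejected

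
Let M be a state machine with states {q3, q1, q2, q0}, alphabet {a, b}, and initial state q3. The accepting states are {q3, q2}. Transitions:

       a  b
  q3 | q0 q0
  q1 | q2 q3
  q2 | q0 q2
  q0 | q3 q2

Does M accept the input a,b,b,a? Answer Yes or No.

Trace: q3 -a-> q0 -b-> q2 -b-> q2 -a-> q0
End state q0 is not accepting.

No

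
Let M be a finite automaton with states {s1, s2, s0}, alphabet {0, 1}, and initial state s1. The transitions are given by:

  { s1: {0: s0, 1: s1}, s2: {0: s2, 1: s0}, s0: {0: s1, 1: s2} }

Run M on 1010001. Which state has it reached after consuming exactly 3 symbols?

s2

start at s1
read '1': s1 → s1
read '0': s1 → s0
read '1': s0 → s2
After 3 symbols: s2.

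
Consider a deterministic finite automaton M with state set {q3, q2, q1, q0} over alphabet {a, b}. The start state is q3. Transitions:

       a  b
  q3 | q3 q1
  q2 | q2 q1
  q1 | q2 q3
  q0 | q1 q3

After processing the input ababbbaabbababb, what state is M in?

q3

Trace: q3 -a-> q3 -b-> q1 -a-> q2 -b-> q1 -b-> q3 -b-> q1 -a-> q2 -a-> q2 -b-> q1 -b-> q3 -a-> q3 -b-> q1 -a-> q2 -b-> q1 -b-> q3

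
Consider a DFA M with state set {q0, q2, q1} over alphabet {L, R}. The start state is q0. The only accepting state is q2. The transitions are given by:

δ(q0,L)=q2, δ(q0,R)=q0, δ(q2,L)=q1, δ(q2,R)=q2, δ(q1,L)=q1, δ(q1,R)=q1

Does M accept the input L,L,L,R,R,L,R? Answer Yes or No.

No

Trace: q0 -L-> q2 -L-> q1 -L-> q1 -R-> q1 -R-> q1 -L-> q1 -R-> q1
End state q1 is not accepting.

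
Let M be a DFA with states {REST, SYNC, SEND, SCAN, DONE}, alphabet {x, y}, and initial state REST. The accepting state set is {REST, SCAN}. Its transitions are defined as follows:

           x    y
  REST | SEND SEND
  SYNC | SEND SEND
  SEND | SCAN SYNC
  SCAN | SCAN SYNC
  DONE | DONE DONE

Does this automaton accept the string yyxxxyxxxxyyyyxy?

No

Trace: REST -y-> SEND -y-> SYNC -x-> SEND -x-> SCAN -x-> SCAN -y-> SYNC -x-> SEND -x-> SCAN -x-> SCAN -x-> SCAN -y-> SYNC -y-> SEND -y-> SYNC -y-> SEND -x-> SCAN -y-> SYNC
End state SYNC is not accepting.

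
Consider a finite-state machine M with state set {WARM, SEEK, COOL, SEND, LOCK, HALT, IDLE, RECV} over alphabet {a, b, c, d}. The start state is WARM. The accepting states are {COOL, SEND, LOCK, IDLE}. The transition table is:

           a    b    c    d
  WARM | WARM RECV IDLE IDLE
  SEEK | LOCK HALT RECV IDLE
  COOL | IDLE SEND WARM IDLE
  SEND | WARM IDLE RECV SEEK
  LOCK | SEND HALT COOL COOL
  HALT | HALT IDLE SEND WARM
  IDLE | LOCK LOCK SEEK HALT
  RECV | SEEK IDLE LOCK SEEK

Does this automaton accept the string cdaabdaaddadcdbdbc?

Trace: WARM -c-> IDLE -d-> HALT -a-> HALT -a-> HALT -b-> IDLE -d-> HALT -a-> HALT -a-> HALT -d-> WARM -d-> IDLE -a-> LOCK -d-> COOL -c-> WARM -d-> IDLE -b-> LOCK -d-> COOL -b-> SEND -c-> RECV
End state RECV is not accepting.

No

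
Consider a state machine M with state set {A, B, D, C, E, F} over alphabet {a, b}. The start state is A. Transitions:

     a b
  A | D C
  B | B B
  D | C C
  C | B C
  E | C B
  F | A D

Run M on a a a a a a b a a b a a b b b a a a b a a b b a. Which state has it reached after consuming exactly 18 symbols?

Trace: A -a-> D -a-> C -a-> B -a-> B -a-> B -a-> B -b-> B -a-> B -a-> B -b-> B -a-> B -a-> B -b-> B -b-> B -b-> B -a-> B -a-> B -a-> B
After 18 symbols: B.

B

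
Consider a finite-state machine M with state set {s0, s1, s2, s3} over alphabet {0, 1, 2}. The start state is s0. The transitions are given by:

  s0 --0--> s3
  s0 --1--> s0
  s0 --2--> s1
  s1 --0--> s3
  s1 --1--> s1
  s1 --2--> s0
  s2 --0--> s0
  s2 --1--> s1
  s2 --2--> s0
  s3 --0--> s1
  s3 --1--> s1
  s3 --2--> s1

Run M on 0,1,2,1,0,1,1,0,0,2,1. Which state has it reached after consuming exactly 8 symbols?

Trace: s0 -0-> s3 -1-> s1 -2-> s0 -1-> s0 -0-> s3 -1-> s1 -1-> s1 -0-> s3
After 8 symbols: s3.

s3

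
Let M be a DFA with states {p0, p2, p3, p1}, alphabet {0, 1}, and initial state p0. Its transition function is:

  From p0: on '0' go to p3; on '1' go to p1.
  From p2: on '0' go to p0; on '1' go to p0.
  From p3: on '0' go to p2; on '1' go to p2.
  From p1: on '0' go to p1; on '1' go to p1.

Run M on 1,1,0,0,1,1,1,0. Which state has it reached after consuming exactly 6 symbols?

Trace: p0 -1-> p1 -1-> p1 -0-> p1 -0-> p1 -1-> p1 -1-> p1
After 6 symbols: p1.

p1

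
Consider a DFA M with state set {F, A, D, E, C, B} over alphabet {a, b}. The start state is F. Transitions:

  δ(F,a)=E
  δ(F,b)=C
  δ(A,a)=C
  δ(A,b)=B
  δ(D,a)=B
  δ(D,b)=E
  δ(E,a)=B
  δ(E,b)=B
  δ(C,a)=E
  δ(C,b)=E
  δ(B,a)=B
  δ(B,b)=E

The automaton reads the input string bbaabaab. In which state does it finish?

Trace: F -b-> C -b-> E -a-> B -a-> B -b-> E -a-> B -a-> B -b-> E

E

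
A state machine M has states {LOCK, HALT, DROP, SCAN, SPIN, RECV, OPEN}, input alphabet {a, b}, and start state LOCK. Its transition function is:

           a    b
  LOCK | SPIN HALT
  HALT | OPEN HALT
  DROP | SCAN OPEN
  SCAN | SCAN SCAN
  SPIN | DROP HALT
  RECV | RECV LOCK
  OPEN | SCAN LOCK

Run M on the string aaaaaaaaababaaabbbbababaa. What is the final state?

SCAN

start at LOCK
read 'a': LOCK → SPIN
read 'a': SPIN → DROP
read 'a': DROP → SCAN
read 'a': SCAN → SCAN
read 'a': SCAN → SCAN
read 'a': SCAN → SCAN
read 'a': SCAN → SCAN
read 'a': SCAN → SCAN
read 'a': SCAN → SCAN
read 'b': SCAN → SCAN
read 'a': SCAN → SCAN
read 'b': SCAN → SCAN
read 'a': SCAN → SCAN
read 'a': SCAN → SCAN
read 'a': SCAN → SCAN
read 'b': SCAN → SCAN
read 'b': SCAN → SCAN
read 'b': SCAN → SCAN
read 'b': SCAN → SCAN
read 'a': SCAN → SCAN
read 'b': SCAN → SCAN
read 'a': SCAN → SCAN
read 'b': SCAN → SCAN
read 'a': SCAN → SCAN
read 'a': SCAN → SCAN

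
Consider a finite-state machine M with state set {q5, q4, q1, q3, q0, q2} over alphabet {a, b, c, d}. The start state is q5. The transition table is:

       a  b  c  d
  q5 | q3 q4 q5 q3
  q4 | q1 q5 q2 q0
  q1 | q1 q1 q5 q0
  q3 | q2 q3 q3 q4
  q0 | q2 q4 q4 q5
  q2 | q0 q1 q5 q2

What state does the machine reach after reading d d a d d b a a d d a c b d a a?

q1

Trace: q5 -d-> q3 -d-> q4 -a-> q1 -d-> q0 -d-> q5 -b-> q4 -a-> q1 -a-> q1 -d-> q0 -d-> q5 -a-> q3 -c-> q3 -b-> q3 -d-> q4 -a-> q1 -a-> q1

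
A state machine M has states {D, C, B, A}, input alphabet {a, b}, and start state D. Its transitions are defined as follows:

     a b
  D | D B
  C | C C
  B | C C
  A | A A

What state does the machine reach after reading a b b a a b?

C

D → D → B → C → C → C → C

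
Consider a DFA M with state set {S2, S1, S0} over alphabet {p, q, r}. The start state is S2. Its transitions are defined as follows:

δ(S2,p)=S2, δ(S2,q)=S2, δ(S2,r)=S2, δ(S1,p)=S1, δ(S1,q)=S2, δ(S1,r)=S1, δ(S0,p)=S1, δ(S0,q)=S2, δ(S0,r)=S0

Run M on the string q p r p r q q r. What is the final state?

S2

start at S2
read 'q': S2 → S2
read 'p': S2 → S2
read 'r': S2 → S2
read 'p': S2 → S2
read 'r': S2 → S2
read 'q': S2 → S2
read 'q': S2 → S2
read 'r': S2 → S2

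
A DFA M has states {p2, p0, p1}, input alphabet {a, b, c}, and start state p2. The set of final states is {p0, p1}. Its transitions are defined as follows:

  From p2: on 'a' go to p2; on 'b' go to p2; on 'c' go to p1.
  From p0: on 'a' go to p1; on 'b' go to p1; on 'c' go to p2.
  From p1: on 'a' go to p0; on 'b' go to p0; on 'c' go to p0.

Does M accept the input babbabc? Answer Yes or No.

start at p2
read 'b': p2 → p2
read 'a': p2 → p2
read 'b': p2 → p2
read 'b': p2 → p2
read 'a': p2 → p2
read 'b': p2 → p2
read 'c': p2 → p1
End state p1 is accepting.

Yes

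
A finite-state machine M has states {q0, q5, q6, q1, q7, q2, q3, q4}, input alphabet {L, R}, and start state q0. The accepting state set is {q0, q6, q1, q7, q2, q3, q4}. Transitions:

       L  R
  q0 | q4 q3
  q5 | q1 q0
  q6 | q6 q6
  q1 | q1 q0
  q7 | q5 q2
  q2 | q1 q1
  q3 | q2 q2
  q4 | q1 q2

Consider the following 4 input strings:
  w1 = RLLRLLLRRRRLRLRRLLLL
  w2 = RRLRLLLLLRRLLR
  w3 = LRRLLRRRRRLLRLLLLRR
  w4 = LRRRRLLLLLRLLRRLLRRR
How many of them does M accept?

w1:
  start at q0
  read 'R': q0 → q3
  read 'L': q3 → q2
  read 'L': q2 → q1
  read 'R': q1 → q0
  read 'L': q0 → q4
  read 'L': q4 → q1
  read 'L': q1 → q1
  read 'R': q1 → q0
  read 'R': q0 → q3
  read 'R': q3 → q2
  read 'R': q2 → q1
  read 'L': q1 → q1
  read 'R': q1 → q0
  read 'L': q0 → q4
  read 'R': q4 → q2
  read 'R': q2 → q1
  read 'L': q1 → q1
  read 'L': q1 → q1
  read 'L': q1 → q1
  read 'L': q1 → q1
  end q1, accepted
w2:
  start at q0
  read 'R': q0 → q3
  read 'R': q3 → q2
  read 'L': q2 → q1
  read 'R': q1 → q0
  read 'L': q0 → q4
  read 'L': q4 → q1
  read 'L': q1 → q1
  read 'L': q1 → q1
  read 'L': q1 → q1
  read 'R': q1 → q0
  read 'R': q0 → q3
  read 'L': q3 → q2
  read 'L': q2 → q1
  read 'R': q1 → q0
  end q0, accepted
w3:
  start at q0
  read 'L': q0 → q4
  read 'R': q4 → q2
  read 'R': q2 → q1
  read 'L': q1 → q1
  read 'L': q1 → q1
  read 'R': q1 → q0
  read 'R': q0 → q3
  read 'R': q3 → q2
  read 'R': q2 → q1
  read 'R': q1 → q0
  read 'L': q0 → q4
  read 'L': q4 → q1
  read 'R': q1 → q0
  read 'L': q0 → q4
  read 'L': q4 → q1
  read 'L': q1 → q1
  read 'L': q1 → q1
  read 'R': q1 → q0
  read 'R': q0 → q3
  end q3, accepted
w4:
  start at q0
  read 'L': q0 → q4
  read 'R': q4 → q2
  read 'R': q2 → q1
  read 'R': q1 → q0
  read 'R': q0 → q3
  read 'L': q3 → q2
  read 'L': q2 → q1
  read 'L': q1 → q1
  read 'L': q1 → q1
  read 'L': q1 → q1
  read 'R': q1 → q0
  read 'L': q0 → q4
  read 'L': q4 → q1
  read 'R': q1 → q0
  read 'R': q0 → q3
  read 'L': q3 → q2
  read 'L': q2 → q1
  read 'R': q1 → q0
  read 'R': q0 → q3
  read 'R': q3 → q2
  end q2, accepted

4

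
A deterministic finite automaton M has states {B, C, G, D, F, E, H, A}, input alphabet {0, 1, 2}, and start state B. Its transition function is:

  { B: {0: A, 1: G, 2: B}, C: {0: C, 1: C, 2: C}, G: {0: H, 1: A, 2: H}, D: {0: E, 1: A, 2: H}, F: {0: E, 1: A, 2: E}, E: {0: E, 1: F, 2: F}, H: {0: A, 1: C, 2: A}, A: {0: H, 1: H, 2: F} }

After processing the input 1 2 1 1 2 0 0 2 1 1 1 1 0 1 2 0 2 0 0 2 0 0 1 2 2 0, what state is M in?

C

B → G → H → C → C → C → C → C → C → C → C → C → C → C → C → C → C → C → C → C → C → C → C → C → C → C → C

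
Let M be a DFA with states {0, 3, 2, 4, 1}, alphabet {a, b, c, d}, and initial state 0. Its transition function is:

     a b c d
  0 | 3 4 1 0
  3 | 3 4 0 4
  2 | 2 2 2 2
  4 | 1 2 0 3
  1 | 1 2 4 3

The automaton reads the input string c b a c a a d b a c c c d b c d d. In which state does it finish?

Trace: 0 -c-> 1 -b-> 2 -a-> 2 -c-> 2 -a-> 2 -a-> 2 -d-> 2 -b-> 2 -a-> 2 -c-> 2 -c-> 2 -c-> 2 -d-> 2 -b-> 2 -c-> 2 -d-> 2 -d-> 2

2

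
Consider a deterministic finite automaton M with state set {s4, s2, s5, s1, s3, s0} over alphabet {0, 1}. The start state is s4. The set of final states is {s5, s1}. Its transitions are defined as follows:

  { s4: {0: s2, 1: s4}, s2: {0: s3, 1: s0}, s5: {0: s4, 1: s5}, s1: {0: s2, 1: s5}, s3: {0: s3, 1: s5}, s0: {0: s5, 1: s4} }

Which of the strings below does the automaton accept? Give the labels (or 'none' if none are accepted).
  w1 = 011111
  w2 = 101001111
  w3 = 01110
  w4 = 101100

none

w1:
  start at s4
  read '0': s4 → s2
  read '1': s2 → s0
  read '1': s0 → s4
  read '1': s4 → s4
  read '1': s4 → s4
  read '1': s4 → s4
  end s4, rejected
w2:
  start at s4
  read '1': s4 → s4
  read '0': s4 → s2
  read '1': s2 → s0
  read '0': s0 → s5
  read '0': s5 → s4
  read '1': s4 → s4
  read '1': s4 → s4
  read '1': s4 → s4
  read '1': s4 → s4
  end s4, rejected
w3:
  start at s4
  read '0': s4 → s2
  read '1': s2 → s0
  read '1': s0 → s4
  read '1': s4 → s4
  read '0': s4 → s2
  end s2, rejected
w4:
  start at s4
  read '1': s4 → s4
  read '0': s4 → s2
  read '1': s2 → s0
  read '1': s0 → s4
  read '0': s4 → s2
  read '0': s2 → s3
  end s3, rejected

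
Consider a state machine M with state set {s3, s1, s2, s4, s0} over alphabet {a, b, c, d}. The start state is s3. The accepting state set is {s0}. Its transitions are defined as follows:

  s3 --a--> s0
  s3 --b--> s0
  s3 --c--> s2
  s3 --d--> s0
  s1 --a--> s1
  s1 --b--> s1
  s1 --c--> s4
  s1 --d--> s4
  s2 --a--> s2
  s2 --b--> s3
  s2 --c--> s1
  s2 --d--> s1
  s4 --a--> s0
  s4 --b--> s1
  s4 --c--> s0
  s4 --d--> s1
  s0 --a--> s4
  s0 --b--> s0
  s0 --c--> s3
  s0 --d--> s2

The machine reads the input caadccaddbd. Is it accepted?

start at s3
read 'c': s3 → s2
read 'a': s2 → s2
read 'a': s2 → s2
read 'd': s2 → s1
read 'c': s1 → s4
read 'c': s4 → s0
read 'a': s0 → s4
read 'd': s4 → s1
read 'd': s1 → s4
read 'b': s4 → s1
read 'd': s1 → s4
End state s4 is not accepting.

No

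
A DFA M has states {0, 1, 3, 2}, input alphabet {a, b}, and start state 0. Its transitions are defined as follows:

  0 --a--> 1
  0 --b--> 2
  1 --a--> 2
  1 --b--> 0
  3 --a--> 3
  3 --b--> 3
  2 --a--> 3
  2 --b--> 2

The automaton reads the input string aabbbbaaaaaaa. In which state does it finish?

Trace: 0 -a-> 1 -a-> 2 -b-> 2 -b-> 2 -b-> 2 -b-> 2 -a-> 3 -a-> 3 -a-> 3 -a-> 3 -a-> 3 -a-> 3 -a-> 3

3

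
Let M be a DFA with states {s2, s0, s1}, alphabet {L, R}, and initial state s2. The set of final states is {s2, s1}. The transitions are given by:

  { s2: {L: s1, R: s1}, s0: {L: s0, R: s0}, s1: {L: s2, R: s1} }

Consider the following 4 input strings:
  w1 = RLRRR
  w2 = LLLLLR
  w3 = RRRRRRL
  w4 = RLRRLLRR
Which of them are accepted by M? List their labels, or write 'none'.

w1: Trace: s2 -R-> s1 -L-> s2 -R-> s1 -R-> s1 -R-> s1  → end s1, accepted
w2: Trace: s2 -L-> s1 -L-> s2 -L-> s1 -L-> s2 -L-> s1 -R-> s1  → end s1, accepted
w3: Trace: s2 -R-> s1 -R-> s1 -R-> s1 -R-> s1 -R-> s1 -R-> s1 -L-> s2  → end s2, accepted
w4: Trace: s2 -R-> s1 -L-> s2 -R-> s1 -R-> s1 -L-> s2 -L-> s1 -R-> s1 -R-> s1  → end s1, accepted

w1, w2, w3, w4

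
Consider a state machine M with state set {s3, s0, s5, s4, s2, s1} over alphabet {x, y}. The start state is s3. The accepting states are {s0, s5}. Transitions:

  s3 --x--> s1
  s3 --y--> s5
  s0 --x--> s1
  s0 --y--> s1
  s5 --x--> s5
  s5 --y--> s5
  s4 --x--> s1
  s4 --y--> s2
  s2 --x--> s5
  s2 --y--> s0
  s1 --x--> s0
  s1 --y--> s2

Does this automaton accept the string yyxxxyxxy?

Yes

s3 → s5 → s5 → s5 → s5 → s5 → s5 → s5 → s5 → s5
End state s5 is accepting.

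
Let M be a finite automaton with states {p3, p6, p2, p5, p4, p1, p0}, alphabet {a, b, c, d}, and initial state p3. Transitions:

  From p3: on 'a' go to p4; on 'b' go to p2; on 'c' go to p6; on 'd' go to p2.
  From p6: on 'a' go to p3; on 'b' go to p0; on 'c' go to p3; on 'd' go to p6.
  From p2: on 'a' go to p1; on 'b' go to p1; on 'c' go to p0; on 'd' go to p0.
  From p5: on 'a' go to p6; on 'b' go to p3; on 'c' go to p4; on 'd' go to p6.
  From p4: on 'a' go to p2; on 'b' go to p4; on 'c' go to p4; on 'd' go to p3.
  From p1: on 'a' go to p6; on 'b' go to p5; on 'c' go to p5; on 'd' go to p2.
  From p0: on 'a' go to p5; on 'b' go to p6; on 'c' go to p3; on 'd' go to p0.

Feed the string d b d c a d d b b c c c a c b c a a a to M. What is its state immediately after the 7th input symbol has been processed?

p6

start at p3
read 'd': p3 → p2
read 'b': p2 → p1
read 'd': p1 → p2
read 'c': p2 → p0
read 'a': p0 → p5
read 'd': p5 → p6
read 'd': p6 → p6
After 7 symbols: p6.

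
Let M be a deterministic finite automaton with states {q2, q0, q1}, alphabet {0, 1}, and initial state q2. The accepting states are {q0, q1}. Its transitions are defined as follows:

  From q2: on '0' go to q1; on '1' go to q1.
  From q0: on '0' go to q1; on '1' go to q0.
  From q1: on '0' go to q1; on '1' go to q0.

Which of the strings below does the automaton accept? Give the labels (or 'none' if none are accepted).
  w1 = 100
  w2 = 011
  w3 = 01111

w1, w2, w3

w1: q2 → q1 → q1 → q1  → end q1, accepted
w2: q2 → q1 → q0 → q0  → end q0, accepted
w3: q2 → q1 → q0 → q0 → q0 → q0  → end q0, accepted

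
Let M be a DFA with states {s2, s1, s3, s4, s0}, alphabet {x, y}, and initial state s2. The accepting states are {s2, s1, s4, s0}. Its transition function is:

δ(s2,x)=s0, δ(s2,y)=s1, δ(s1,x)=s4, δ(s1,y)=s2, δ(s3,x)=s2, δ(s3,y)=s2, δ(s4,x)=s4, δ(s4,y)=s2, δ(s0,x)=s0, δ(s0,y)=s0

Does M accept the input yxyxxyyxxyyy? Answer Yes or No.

Yes

Trace: s2 -y-> s1 -x-> s4 -y-> s2 -x-> s0 -x-> s0 -y-> s0 -y-> s0 -x-> s0 -x-> s0 -y-> s0 -y-> s0 -y-> s0
End state s0 is accepting.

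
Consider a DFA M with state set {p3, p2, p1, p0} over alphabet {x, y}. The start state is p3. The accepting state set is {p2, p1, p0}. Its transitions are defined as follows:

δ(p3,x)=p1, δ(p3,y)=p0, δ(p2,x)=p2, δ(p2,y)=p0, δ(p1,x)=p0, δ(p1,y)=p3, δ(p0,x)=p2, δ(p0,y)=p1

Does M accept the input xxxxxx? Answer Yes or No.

p3 → p1 → p0 → p2 → p2 → p2 → p2
End state p2 is accepting.

Yes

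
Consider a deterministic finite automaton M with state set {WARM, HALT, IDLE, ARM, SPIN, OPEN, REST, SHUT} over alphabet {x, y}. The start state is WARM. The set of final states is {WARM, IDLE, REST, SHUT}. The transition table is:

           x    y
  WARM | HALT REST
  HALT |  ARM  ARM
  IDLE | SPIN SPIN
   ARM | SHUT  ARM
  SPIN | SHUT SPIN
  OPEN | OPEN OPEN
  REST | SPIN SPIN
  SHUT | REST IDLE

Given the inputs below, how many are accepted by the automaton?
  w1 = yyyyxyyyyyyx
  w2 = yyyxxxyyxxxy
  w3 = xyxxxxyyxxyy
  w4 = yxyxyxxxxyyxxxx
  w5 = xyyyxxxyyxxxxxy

2

w1:
  start at WARM
  read 'y': WARM → REST
  read 'y': REST → SPIN
  read 'y': SPIN → SPIN
  read 'y': SPIN → SPIN
  read 'x': SPIN → SHUT
  read 'y': SHUT → IDLE
  read 'y': IDLE → SPIN
  read 'y': SPIN → SPIN
  read 'y': SPIN → SPIN
  read 'y': SPIN → SPIN
  read 'y': SPIN → SPIN
  read 'x': SPIN → SHUT
  end SHUT, accepted
w2:
  start at WARM
  read 'y': WARM → REST
  read 'y': REST → SPIN
  read 'y': SPIN → SPIN
  read 'x': SPIN → SHUT
  read 'x': SHUT → REST
  read 'x': REST → SPIN
  read 'y': SPIN → SPIN
  read 'y': SPIN → SPIN
  read 'x': SPIN → SHUT
  read 'x': SHUT → REST
  read 'x': REST → SPIN
  read 'y': SPIN → SPIN
  end SPIN, rejected
w3:
  start at WARM
  read 'x': WARM → HALT
  read 'y': HALT → ARM
  read 'x': ARM → SHUT
  read 'x': SHUT → REST
  read 'x': REST → SPIN
  read 'x': SPIN → SHUT
  read 'y': SHUT → IDLE
  read 'y': IDLE → SPIN
  read 'x': SPIN → SHUT
  read 'x': SHUT → REST
  read 'y': REST → SPIN
  read 'y': SPIN → SPIN
  end SPIN, rejected
w4:
  start at WARM
  read 'y': WARM → REST
  read 'x': REST → SPIN
  read 'y': SPIN → SPIN
  read 'x': SPIN → SHUT
  read 'y': SHUT → IDLE
  read 'x': IDLE → SPIN
  read 'x': SPIN → SHUT
  read 'x': SHUT → REST
  read 'x': REST → SPIN
  read 'y': SPIN → SPIN
  read 'y': SPIN → SPIN
  read 'x': SPIN → SHUT
  read 'x': SHUT → REST
  read 'x': REST → SPIN
  read 'x': SPIN → SHUT
  end SHUT, accepted
w5:
  start at WARM
  read 'x': WARM → HALT
  read 'y': HALT → ARM
  read 'y': ARM → ARM
  read 'y': ARM → ARM
  read 'x': ARM → SHUT
  read 'x': SHUT → REST
  read 'x': REST → SPIN
  read 'y': SPIN → SPIN
  read 'y': SPIN → SPIN
  read 'x': SPIN → SHUT
  read 'x': SHUT → REST
  read 'x': REST → SPIN
  read 'x': SPIN → SHUT
  read 'x': SHUT → REST
  read 'y': REST → SPIN
  end SPIN, rejected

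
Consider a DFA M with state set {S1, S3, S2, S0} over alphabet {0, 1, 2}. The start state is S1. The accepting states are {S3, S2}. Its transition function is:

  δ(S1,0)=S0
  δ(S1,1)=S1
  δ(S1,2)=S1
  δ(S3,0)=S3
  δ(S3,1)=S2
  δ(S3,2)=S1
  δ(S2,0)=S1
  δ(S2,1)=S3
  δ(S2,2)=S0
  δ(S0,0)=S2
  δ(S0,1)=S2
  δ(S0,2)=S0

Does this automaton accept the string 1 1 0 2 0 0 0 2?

No

start at S1
read '1': S1 → S1
read '1': S1 → S1
read '0': S1 → S0
read '2': S0 → S0
read '0': S0 → S2
read '0': S2 → S1
read '0': S1 → S0
read '2': S0 → S0
End state S0 is not accepting.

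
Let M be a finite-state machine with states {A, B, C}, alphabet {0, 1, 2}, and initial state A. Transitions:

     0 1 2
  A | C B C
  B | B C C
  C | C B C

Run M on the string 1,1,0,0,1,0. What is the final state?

B

A → B → C → C → C → B → B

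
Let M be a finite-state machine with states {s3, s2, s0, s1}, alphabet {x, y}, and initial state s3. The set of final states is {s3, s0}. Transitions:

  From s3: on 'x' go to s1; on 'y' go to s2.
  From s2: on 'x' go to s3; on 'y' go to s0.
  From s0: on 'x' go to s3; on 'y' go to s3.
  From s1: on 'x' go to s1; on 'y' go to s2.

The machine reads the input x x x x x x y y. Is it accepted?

start at s3
read 'x': s3 → s1
read 'x': s1 → s1
read 'x': s1 → s1
read 'x': s1 → s1
read 'x': s1 → s1
read 'x': s1 → s1
read 'y': s1 → s2
read 'y': s2 → s0
End state s0 is accepting.

Yes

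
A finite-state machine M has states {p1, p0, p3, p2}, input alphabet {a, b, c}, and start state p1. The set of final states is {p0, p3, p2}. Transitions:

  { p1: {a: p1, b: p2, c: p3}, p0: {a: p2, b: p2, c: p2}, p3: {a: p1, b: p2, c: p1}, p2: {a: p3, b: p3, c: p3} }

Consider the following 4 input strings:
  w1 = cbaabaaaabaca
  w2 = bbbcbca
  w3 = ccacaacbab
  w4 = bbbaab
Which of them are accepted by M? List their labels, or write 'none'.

w3, w4

w1: Trace: p1 -c-> p3 -b-> p2 -a-> p3 -a-> p1 -b-> p2 -a-> p3 -a-> p1 -a-> p1 -a-> p1 -b-> p2 -a-> p3 -c-> p1 -a-> p1  → end p1, rejected
w2: Trace: p1 -b-> p2 -b-> p3 -b-> p2 -c-> p3 -b-> p2 -c-> p3 -a-> p1  → end p1, rejected
w3: Trace: p1 -c-> p3 -c-> p1 -a-> p1 -c-> p3 -a-> p1 -a-> p1 -c-> p3 -b-> p2 -a-> p3 -b-> p2  → end p2, accepted
w4: Trace: p1 -b-> p2 -b-> p3 -b-> p2 -a-> p3 -a-> p1 -b-> p2  → end p2, accepted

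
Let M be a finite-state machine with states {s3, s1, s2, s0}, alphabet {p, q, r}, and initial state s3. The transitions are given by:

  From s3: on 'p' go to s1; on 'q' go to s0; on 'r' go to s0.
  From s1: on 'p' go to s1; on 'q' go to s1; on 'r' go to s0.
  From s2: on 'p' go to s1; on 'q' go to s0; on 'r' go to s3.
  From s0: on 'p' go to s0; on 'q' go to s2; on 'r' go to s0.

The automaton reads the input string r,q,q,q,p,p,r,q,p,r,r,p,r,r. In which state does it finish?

Trace: s3 -r-> s0 -q-> s2 -q-> s0 -q-> s2 -p-> s1 -p-> s1 -r-> s0 -q-> s2 -p-> s1 -r-> s0 -r-> s0 -p-> s0 -r-> s0 -r-> s0

s0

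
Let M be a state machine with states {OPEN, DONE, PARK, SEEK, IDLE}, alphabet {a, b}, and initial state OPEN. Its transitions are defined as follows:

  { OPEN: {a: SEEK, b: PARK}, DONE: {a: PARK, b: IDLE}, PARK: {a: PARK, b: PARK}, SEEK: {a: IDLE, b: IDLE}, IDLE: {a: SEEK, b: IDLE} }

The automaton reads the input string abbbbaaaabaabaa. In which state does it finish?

IDLE

start at OPEN
read 'a': OPEN → SEEK
read 'b': SEEK → IDLE
read 'b': IDLE → IDLE
read 'b': IDLE → IDLE
read 'b': IDLE → IDLE
read 'a': IDLE → SEEK
read 'a': SEEK → IDLE
read 'a': IDLE → SEEK
read 'a': SEEK → IDLE
read 'b': IDLE → IDLE
read 'a': IDLE → SEEK
read 'a': SEEK → IDLE
read 'b': IDLE → IDLE
read 'a': IDLE → SEEK
read 'a': SEEK → IDLE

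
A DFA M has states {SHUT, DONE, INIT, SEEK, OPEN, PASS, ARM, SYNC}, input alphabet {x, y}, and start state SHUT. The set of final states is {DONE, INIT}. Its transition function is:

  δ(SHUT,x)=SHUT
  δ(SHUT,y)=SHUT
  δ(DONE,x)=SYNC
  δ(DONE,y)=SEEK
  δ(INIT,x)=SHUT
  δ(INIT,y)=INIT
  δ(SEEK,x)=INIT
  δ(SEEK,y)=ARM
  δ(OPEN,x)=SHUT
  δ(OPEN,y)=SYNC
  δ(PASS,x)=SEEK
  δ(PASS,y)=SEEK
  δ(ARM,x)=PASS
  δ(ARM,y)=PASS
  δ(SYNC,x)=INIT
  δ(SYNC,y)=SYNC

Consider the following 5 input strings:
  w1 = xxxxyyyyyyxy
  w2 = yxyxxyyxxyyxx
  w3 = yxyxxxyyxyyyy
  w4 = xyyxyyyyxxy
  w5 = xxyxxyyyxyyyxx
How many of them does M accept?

0

w1: Trace: SHUT -x-> SHUT -x-> SHUT -x-> SHUT -x-> SHUT -y-> SHUT -y-> SHUT -y-> SHUT -y-> SHUT -y-> SHUT -y-> SHUT -x-> SHUT -y-> SHUT  → end SHUT, rejected
w2: Trace: SHUT -y-> SHUT -x-> SHUT -y-> SHUT -x-> SHUT -x-> SHUT -y-> SHUT -y-> SHUT -x-> SHUT -x-> SHUT -y-> SHUT -y-> SHUT -x-> SHUT -x-> SHUT  → end SHUT, rejected
w3: Trace: SHUT -y-> SHUT -x-> SHUT -y-> SHUT -x-> SHUT -x-> SHUT -x-> SHUT -y-> SHUT -y-> SHUT -x-> SHUT -y-> SHUT -y-> SHUT -y-> SHUT -y-> SHUT  → end SHUT, rejected
w4: Trace: SHUT -x-> SHUT -y-> SHUT -y-> SHUT -x-> SHUT -y-> SHUT -y-> SHUT -y-> SHUT -y-> SHUT -x-> SHUT -x-> SHUT -y-> SHUT  → end SHUT, rejected
w5: Trace: SHUT -x-> SHUT -x-> SHUT -y-> SHUT -x-> SHUT -x-> SHUT -y-> SHUT -y-> SHUT -y-> SHUT -x-> SHUT -y-> SHUT -y-> SHUT -y-> SHUT -x-> SHUT -x-> SHUT  → end SHUT, rejected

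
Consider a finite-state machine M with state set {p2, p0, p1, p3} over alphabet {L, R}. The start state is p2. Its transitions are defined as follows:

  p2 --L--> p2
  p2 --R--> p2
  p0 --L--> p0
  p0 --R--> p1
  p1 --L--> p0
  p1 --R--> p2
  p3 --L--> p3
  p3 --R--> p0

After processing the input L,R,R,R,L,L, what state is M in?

start at p2
read 'L': p2 → p2
read 'R': p2 → p2
read 'R': p2 → p2
read 'R': p2 → p2
read 'L': p2 → p2
read 'L': p2 → p2

p2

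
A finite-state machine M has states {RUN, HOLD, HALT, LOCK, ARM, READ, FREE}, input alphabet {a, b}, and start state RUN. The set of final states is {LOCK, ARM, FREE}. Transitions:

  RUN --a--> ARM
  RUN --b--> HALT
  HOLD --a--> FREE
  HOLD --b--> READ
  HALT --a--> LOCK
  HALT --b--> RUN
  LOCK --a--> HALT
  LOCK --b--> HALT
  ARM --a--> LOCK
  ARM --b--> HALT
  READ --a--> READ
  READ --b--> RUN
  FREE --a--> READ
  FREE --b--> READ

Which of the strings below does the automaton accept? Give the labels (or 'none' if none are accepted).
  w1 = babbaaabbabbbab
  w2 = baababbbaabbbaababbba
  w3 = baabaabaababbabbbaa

w1: RUN → HALT → LOCK → HALT → RUN → ARM → LOCK → HALT → RUN → HALT → LOCK → HALT → RUN → HALT → LOCK → HALT  → end HALT, rejected
w2: RUN → HALT → LOCK → HALT → RUN → ARM → HALT → RUN → HALT → LOCK → HALT → RUN → HALT → RUN → ARM → LOCK → HALT → LOCK → HALT → RUN → HALT → LOCK  → end LOCK, accepted
w3: RUN → HALT → LOCK → HALT → RUN → ARM → LOCK → HALT → LOCK → HALT → RUN → ARM → HALT → RUN → ARM → HALT → RUN → HALT → LOCK → HALT  → end HALT, rejected

w2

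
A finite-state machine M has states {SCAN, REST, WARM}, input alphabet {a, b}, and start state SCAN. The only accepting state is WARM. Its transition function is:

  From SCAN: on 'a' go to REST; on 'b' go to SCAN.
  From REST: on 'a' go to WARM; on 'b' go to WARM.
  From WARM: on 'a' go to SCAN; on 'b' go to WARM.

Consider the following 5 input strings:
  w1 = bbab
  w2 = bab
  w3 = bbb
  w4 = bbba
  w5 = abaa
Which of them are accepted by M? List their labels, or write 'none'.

w1, w2

w1:
  start at SCAN
  read 'b': SCAN → SCAN
  read 'b': SCAN → SCAN
  read 'a': SCAN → REST
  read 'b': REST → WARM
  end WARM, accepted
w2:
  start at SCAN
  read 'b': SCAN → SCAN
  read 'a': SCAN → REST
  read 'b': REST → WARM
  end WARM, accepted
w3:
  start at SCAN
  read 'b': SCAN → SCAN
  read 'b': SCAN → SCAN
  read 'b': SCAN → SCAN
  end SCAN, rejected
w4:
  start at SCAN
  read 'b': SCAN → SCAN
  read 'b': SCAN → SCAN
  read 'b': SCAN → SCAN
  read 'a': SCAN → REST
  end REST, rejected
w5:
  start at SCAN
  read 'a': SCAN → REST
  read 'b': REST → WARM
  read 'a': WARM → SCAN
  read 'a': SCAN → REST
  end REST, rejected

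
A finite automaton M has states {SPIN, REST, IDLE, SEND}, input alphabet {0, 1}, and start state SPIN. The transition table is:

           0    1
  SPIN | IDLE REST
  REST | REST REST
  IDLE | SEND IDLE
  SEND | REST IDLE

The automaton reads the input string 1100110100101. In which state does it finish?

REST

SPIN → REST → REST → REST → REST → REST → REST → REST → REST → REST → REST → REST → REST → REST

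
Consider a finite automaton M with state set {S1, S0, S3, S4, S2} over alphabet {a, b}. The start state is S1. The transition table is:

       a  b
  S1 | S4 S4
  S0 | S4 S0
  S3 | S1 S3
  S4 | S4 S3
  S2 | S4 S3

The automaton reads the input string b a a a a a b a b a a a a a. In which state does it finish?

S4

start at S1
read 'b': S1 → S4
read 'a': S4 → S4
read 'a': S4 → S4
read 'a': S4 → S4
read 'a': S4 → S4
read 'a': S4 → S4
read 'b': S4 → S3
read 'a': S3 → S1
read 'b': S1 → S4
read 'a': S4 → S4
read 'a': S4 → S4
read 'a': S4 → S4
read 'a': S4 → S4
read 'a': S4 → S4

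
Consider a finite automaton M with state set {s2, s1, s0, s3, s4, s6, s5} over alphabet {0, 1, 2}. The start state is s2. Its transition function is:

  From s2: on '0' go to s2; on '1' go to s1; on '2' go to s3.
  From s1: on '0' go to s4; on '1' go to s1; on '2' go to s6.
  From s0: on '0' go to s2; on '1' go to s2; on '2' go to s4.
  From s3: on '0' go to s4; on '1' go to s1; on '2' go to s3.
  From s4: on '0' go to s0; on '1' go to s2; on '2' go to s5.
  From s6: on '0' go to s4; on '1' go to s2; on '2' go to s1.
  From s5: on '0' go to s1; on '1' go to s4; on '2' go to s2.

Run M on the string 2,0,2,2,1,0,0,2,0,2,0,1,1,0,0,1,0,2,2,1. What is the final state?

s1

s2 → s3 → s4 → s5 → s2 → s1 → s4 → s0 → s4 → s0 → s4 → s0 → s2 → s1 → s4 → s0 → s2 → s2 → s3 → s3 → s1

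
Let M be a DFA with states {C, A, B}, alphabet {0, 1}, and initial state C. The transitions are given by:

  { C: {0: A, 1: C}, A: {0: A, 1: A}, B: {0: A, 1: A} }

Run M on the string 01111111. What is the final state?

C → A → A → A → A → A → A → A → A

A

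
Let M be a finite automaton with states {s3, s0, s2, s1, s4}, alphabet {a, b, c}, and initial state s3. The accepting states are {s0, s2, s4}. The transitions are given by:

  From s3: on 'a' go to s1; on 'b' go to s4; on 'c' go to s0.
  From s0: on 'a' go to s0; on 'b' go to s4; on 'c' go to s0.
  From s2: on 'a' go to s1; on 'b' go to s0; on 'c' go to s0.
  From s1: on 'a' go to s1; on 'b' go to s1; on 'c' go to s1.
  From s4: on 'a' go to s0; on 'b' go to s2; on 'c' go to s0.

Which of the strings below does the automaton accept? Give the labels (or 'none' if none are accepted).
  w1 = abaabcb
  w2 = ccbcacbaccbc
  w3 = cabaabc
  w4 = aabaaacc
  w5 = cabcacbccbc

w1: Trace: s3 -a-> s1 -b-> s1 -a-> s1 -a-> s1 -b-> s1 -c-> s1 -b-> s1  → end s1, rejected
w2: Trace: s3 -c-> s0 -c-> s0 -b-> s4 -c-> s0 -a-> s0 -c-> s0 -b-> s4 -a-> s0 -c-> s0 -c-> s0 -b-> s4 -c-> s0  → end s0, accepted
w3: Trace: s3 -c-> s0 -a-> s0 -b-> s4 -a-> s0 -a-> s0 -b-> s4 -c-> s0  → end s0, accepted
w4: Trace: s3 -a-> s1 -a-> s1 -b-> s1 -a-> s1 -a-> s1 -a-> s1 -c-> s1 -c-> s1  → end s1, rejected
w5: Trace: s3 -c-> s0 -a-> s0 -b-> s4 -c-> s0 -a-> s0 -c-> s0 -b-> s4 -c-> s0 -c-> s0 -b-> s4 -c-> s0  → end s0, accepted

w2, w3, w5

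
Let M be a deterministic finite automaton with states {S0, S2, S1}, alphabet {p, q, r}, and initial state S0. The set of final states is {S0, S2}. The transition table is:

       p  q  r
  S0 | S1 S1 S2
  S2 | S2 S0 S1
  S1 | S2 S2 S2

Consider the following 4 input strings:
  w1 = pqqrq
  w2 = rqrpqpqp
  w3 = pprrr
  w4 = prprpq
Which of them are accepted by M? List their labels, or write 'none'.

w1: S0 → S1 → S2 → S0 → S2 → S0  → end S0, accepted
w2: S0 → S2 → S0 → S2 → S2 → S0 → S1 → S2 → S2  → end S2, accepted
w3: S0 → S1 → S2 → S1 → S2 → S1  → end S1, rejected
w4: S0 → S1 → S2 → S2 → S1 → S2 → S0  → end S0, accepted

w1, w2, w4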